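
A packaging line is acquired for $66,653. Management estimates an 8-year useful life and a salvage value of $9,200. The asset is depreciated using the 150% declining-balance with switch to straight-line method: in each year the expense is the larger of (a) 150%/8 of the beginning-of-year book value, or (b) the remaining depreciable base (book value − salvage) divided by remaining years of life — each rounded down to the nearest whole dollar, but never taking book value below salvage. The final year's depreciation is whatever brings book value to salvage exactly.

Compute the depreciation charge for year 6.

$4,801

Depreciable base = $66,653 − $9,200 = $57,453.
Year 1: DB = ⌊$66,653 × 150%/8⌋ = $12,497; SL = ⌊$57,453/8⌋ = $7,181 → take DB $12,497. Book value $54,156.
Year 2: DB = ⌊$54,156 × 150%/8⌋ = $10,154; SL = ⌊$44,956/7⌋ = $6,422 → take DB $10,154. Book value $44,002.
Year 3: DB = ⌊$44,002 × 150%/8⌋ = $8,250; SL = ⌊$34,802/6⌋ = $5,800 → take DB $8,250. Book value $35,752.
Year 4: DB = ⌊$35,752 × 150%/8⌋ = $6,703; SL = ⌊$26,552/5⌋ = $5,310 → take DB $6,703. Book value $29,049.
Year 5: DB = ⌊$29,049 × 150%/8⌋ = $5,446; SL = ⌊$19,849/4⌋ = $4,962 → take DB $5,446. Book value $23,603.
Year 6: DB = ⌊$23,603 × 150%/8⌋ = $4,425; SL = ⌊$14,403/3⌋ = $4,801 → take SL $4,801. Book value $18,802.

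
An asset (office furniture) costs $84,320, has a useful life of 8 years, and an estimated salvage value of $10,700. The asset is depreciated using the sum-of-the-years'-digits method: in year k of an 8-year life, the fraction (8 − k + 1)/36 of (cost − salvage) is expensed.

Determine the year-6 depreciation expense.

$6,135

Depreciable base = $84,320 − $10,700 = $73,620.
Sum of the years' digits = 8+7+6+5+4+3+2+1 = 36.
Year 1: $73,620 × 8/36 = $16,360. Book value $67,960.
Year 2: $73,620 × 7/36 = $14,315. Book value $53,645.
Year 3: $73,620 × 6/36 = $12,270. Book value $41,375.
Year 4: $73,620 × 5/36 = $10,225. Book value $31,150.
Year 5: $73,620 × 4/36 = $8,180. Book value $22,970.
Year 6: $73,620 × 3/36 = $6,135. Book value $16,835.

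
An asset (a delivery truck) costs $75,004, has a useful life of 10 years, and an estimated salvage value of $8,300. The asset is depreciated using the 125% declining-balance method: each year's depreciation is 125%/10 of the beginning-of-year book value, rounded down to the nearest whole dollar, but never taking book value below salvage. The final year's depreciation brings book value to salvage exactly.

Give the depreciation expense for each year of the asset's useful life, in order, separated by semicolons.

Depreciable base = $75,004 − $8,300 = $66,704.
Year 1: ⌊$75,004 × 125%/10⌋ = $9,375. Book value $65,629.
Year 2: ⌊$65,629 × 125%/10⌋ = $8,203. Book value $57,426.
Year 3: ⌊$57,426 × 125%/10⌋ = $7,178. Book value $50,248.
Year 4: ⌊$50,248 × 125%/10⌋ = $6,281. Book value $43,967.
Year 5: ⌊$43,967 × 125%/10⌋ = $5,495. Book value $38,472.
Year 6: ⌊$38,472 × 125%/10⌋ = $4,809. Book value $33,663.
Year 7: ⌊$33,663 × 125%/10⌋ = $4,207. Book value $29,456.
Year 8: ⌊$29,456 × 125%/10⌋ = $3,682. Book value $25,774.
Year 9: ⌊$25,774 × 125%/10⌋ = $3,221. Book value $22,553.
Year 10 (final): $22,553 − $8,300 = $14,253. Book value $8,300.

$9,375; $8,203; $7,178; $6,281; $5,495; $4,809; $4,207; $3,682; $3,221; $14,253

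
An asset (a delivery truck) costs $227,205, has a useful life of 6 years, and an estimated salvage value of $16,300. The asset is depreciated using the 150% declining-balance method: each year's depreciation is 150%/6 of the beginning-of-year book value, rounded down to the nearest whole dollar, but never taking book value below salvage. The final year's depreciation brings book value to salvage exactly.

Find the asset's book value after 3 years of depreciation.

Depreciable base = $227,205 − $16,300 = $210,905.
Year 1: ⌊$227,205 × 150%/6⌋ = $56,801. Book value $170,404.
Year 2: ⌊$170,404 × 150%/6⌋ = $42,601. Book value $127,803.
Year 3: ⌊$127,803 × 150%/6⌋ = $31,950. Book value $95,853.

$95,853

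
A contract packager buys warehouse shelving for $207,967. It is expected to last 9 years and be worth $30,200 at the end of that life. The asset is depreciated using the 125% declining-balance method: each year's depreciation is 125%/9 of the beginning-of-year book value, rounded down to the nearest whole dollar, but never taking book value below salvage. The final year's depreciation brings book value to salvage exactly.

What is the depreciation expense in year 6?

$13,676

Depreciable base = $207,967 − $30,200 = $177,767.
Year 1: ⌊$207,967 × 125%/9⌋ = $28,884. Book value $179,083.
Year 2: ⌊$179,083 × 125%/9⌋ = $24,872. Book value $154,211.
Year 3: ⌊$154,211 × 125%/9⌋ = $21,418. Book value $132,793.
Year 4: ⌊$132,793 × 125%/9⌋ = $18,443. Book value $114,350.
Year 5: ⌊$114,350 × 125%/9⌋ = $15,881. Book value $98,469.
Year 6: ⌊$98,469 × 125%/9⌋ = $13,676. Book value $84,793.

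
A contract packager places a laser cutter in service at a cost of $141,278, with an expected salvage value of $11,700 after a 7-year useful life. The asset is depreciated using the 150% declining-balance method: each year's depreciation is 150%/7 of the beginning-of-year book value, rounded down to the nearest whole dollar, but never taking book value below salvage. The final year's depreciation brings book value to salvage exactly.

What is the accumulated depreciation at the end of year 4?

Depreciable base = $141,278 − $11,700 = $129,578.
Year 1: ⌊$141,278 × 150%/7⌋ = $30,273. Book value $111,005.
Year 2: ⌊$111,005 × 150%/7⌋ = $23,786. Book value $87,219.
Year 3: ⌊$87,219 × 150%/7⌋ = $18,689. Book value $68,530.
Year 4: ⌊$68,530 × 150%/7⌋ = $14,685. Book value $53,845.
Accumulated through year 4 = $141,278 − $53,845 = $87,433.

$87,433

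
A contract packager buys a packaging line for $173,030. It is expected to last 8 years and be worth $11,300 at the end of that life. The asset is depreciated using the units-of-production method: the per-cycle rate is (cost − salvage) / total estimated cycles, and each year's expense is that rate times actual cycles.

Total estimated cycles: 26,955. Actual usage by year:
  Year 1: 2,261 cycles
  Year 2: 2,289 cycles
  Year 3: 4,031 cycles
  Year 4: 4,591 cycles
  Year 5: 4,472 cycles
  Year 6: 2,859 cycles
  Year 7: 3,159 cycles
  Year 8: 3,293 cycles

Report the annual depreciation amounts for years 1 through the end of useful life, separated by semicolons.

Depreciable base = $173,030 − $11,300 = $161,730.
Rate = $161,730 / 26,955 cycles = $6 per cycle.
Year 1: 2,261 × $6 = $13,566. Book value $159,464.
Year 2: 2,289 × $6 = $13,734. Book value $145,730.
Year 3: 4,031 × $6 = $24,186. Book value $121,544.
Year 4: 4,591 × $6 = $27,546. Book value $93,998.
Year 5: 4,472 × $6 = $26,832. Book value $67,166.
Year 6: 2,859 × $6 = $17,154. Book value $50,012.
Year 7: 3,159 × $6 = $18,954. Book value $31,058.
Year 8: 3,293 × $6 = $19,758. Book value $11,300.

$13,566; $13,734; $24,186; $27,546; $26,832; $17,154; $18,954; $19,758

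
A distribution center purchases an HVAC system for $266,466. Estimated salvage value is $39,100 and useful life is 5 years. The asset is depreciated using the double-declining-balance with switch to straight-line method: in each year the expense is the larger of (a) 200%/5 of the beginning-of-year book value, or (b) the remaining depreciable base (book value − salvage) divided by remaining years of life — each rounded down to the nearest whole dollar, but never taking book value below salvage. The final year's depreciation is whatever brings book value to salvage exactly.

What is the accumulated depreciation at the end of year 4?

Depreciable base = $266,466 − $39,100 = $227,366.
Year 1: DB = ⌊$266,466 × 200%/5⌋ = $106,586; SL = ⌊$227,366/5⌋ = $45,473 → take DB $106,586. Book value $159,880.
Year 2: DB = ⌊$159,880 × 200%/5⌋ = $63,952; SL = ⌊$120,780/4⌋ = $30,195 → take DB $63,952. Book value $95,928.
Year 3: DB = ⌊$95,928 × 200%/5⌋ = $38,371; SL = ⌊$56,828/3⌋ = $18,942 → take DB $38,371. Book value $57,557.
Year 4: DB = ⌊$57,557 × 200%/5⌋ = $23,022; SL = ⌊$18,457/2⌋ = $9,228 → take DB $23,022, capped at $18,457. Book value $39,100.
Accumulated through year 4 = $266,466 − $39,100 = $227,366.

$227,366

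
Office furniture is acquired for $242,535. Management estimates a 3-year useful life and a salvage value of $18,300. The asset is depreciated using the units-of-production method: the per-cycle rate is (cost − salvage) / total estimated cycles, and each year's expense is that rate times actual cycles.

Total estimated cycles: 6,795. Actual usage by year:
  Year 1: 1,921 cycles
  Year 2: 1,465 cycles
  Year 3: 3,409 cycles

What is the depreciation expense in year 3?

Depreciable base = $242,535 − $18,300 = $224,235.
Rate = $224,235 / 6,795 cycles = $33 per cycle.
Year 1: 1,921 × $33 = $63,393. Book value $179,142.
Year 2: 1,465 × $33 = $48,345. Book value $130,797.
Year 3: 3,409 × $33 = $112,497. Book value $18,300.

$112,497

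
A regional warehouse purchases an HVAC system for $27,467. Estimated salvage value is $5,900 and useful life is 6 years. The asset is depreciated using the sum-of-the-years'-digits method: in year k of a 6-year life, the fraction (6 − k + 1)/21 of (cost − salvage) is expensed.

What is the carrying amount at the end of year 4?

Depreciable base = $27,467 − $5,900 = $21,567.
Sum of the years' digits = 6+5+4+3+2+1 = 21.
Year 1: $21,567 × 6/21 = $6,162. Book value $21,305.
Year 2: $21,567 × 5/21 = $5,135. Book value $16,170.
Year 3: $21,567 × 4/21 = $4,108. Book value $12,062.
Year 4: $21,567 × 3/21 = $3,081. Book value $8,981.

$8,981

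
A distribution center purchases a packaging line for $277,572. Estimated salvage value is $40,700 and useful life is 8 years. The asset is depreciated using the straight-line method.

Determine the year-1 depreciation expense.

$29,609

Depreciable base = $277,572 − $40,700 = $236,872.
Annual expense = $236,872 / 8 = $29,609.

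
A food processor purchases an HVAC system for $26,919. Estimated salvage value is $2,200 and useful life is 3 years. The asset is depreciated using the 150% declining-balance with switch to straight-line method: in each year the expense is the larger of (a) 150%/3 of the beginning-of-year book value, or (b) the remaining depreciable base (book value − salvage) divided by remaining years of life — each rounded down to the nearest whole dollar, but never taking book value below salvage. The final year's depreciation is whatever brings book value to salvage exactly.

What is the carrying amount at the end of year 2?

$6,730

Depreciable base = $26,919 − $2,200 = $24,719.
Year 1: DB = ⌊$26,919 × 150%/3⌋ = $13,459; SL = ⌊$24,719/3⌋ = $8,239 → take DB $13,459. Book value $13,460.
Year 2: DB = ⌊$13,460 × 150%/3⌋ = $6,730; SL = ⌊$11,260/2⌋ = $5,630 → take DB $6,730. Book value $6,730.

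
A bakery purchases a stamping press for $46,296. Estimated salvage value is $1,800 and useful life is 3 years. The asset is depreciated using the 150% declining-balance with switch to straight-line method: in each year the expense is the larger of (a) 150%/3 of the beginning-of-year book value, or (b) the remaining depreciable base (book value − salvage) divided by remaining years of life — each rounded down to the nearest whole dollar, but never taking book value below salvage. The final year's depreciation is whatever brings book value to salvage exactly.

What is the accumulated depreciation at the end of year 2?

$34,722

Depreciable base = $46,296 − $1,800 = $44,496.
Year 1: DB = ⌊$46,296 × 150%/3⌋ = $23,148; SL = ⌊$44,496/3⌋ = $14,832 → take DB $23,148. Book value $23,148.
Year 2: DB = ⌊$23,148 × 150%/3⌋ = $11,574; SL = ⌊$21,348/2⌋ = $10,674 → take DB $11,574. Book value $11,574.
Accumulated through year 2 = $46,296 − $11,574 = $34,722.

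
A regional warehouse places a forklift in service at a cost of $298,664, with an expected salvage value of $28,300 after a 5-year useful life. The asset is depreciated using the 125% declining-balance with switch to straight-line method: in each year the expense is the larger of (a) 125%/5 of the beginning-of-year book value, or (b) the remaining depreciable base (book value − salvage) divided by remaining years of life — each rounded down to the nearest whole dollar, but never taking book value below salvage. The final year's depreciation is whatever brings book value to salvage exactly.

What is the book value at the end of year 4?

$74,867

Depreciable base = $298,664 − $28,300 = $270,364.
Year 1: DB = ⌊$298,664 × 125%/5⌋ = $74,666; SL = ⌊$270,364/5⌋ = $54,072 → take DB $74,666. Book value $223,998.
Year 2: DB = ⌊$223,998 × 125%/5⌋ = $55,999; SL = ⌊$195,698/4⌋ = $48,924 → take DB $55,999. Book value $167,999.
Year 3: DB = ⌊$167,999 × 125%/5⌋ = $41,999; SL = ⌊$139,699/3⌋ = $46,566 → take SL $46,566. Book value $121,433.
Year 4: DB = ⌊$121,433 × 125%/5⌋ = $30,358; SL = ⌊$93,133/2⌋ = $46,566 → take SL $46,566. Book value $74,867.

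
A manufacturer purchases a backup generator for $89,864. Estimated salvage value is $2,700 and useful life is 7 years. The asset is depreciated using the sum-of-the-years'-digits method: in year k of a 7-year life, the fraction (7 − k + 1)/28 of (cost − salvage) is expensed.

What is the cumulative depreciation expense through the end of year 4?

$68,486

Depreciable base = $89,864 − $2,700 = $87,164.
Sum of the years' digits = 7+6+5+4+3+2+1 = 28.
Year 1: $87,164 × 7/28 = $21,791. Book value $68,073.
Year 2: $87,164 × 6/28 = $18,678. Book value $49,395.
Year 3: $87,164 × 5/28 = $15,565. Book value $33,830.
Year 4: $87,164 × 4/28 = $12,452. Book value $21,378.
Accumulated through year 4 = $89,864 − $21,378 = $68,486.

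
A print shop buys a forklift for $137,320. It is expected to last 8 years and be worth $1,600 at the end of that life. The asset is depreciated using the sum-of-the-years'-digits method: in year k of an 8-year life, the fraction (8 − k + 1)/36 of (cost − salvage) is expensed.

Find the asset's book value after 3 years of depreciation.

$58,150

Depreciable base = $137,320 − $1,600 = $135,720.
Sum of the years' digits = 8+7+6+5+4+3+2+1 = 36.
Year 1: $135,720 × 8/36 = $30,160. Book value $107,160.
Year 2: $135,720 × 7/36 = $26,390. Book value $80,770.
Year 3: $135,720 × 6/36 = $22,620. Book value $58,150.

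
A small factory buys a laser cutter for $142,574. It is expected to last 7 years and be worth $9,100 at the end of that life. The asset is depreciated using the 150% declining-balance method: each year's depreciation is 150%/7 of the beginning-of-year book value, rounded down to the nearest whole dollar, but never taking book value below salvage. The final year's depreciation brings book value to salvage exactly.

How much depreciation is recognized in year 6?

Depreciable base = $142,574 − $9,100 = $133,474.
Year 1: ⌊$142,574 × 150%/7⌋ = $30,551. Book value $112,023.
Year 2: ⌊$112,023 × 150%/7⌋ = $24,004. Book value $88,019.
Year 3: ⌊$88,019 × 150%/7⌋ = $18,861. Book value $69,158.
Year 4: ⌊$69,158 × 150%/7⌋ = $14,819. Book value $54,339.
Year 5: ⌊$54,339 × 150%/7⌋ = $11,644. Book value $42,695.
Year 6: ⌊$42,695 × 150%/7⌋ = $9,148. Book value $33,547.

$9,148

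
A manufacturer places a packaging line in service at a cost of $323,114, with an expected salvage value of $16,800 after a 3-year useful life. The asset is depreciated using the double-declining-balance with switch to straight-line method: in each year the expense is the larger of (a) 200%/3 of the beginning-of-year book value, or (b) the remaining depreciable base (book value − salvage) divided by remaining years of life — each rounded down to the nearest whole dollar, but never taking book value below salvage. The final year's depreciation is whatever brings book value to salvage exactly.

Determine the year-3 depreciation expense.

$19,102

Depreciable base = $323,114 − $16,800 = $306,314.
Year 1: DB = ⌊$323,114 × 200%/3⌋ = $215,409; SL = ⌊$306,314/3⌋ = $102,104 → take DB $215,409. Book value $107,705.
Year 2: DB = ⌊$107,705 × 200%/3⌋ = $71,803; SL = ⌊$90,905/2⌋ = $45,452 → take DB $71,803. Book value $35,902.
Year 3 (final): $35,902 − $16,800 = $19,102. Book value $16,800.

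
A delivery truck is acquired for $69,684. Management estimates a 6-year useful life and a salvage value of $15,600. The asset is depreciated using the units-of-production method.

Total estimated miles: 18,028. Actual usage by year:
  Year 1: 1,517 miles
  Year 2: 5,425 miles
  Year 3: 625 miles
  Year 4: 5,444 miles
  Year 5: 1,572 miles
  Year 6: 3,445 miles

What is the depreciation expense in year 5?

$4,716

Depreciable base = $69,684 − $15,600 = $54,084.
Rate = $54,084 / 18,028 miles = $3 per mile.
Year 1: 1,517 × $3 = $4,551. Book value $65,133.
Year 2: 5,425 × $3 = $16,275. Book value $48,858.
Year 3: 625 × $3 = $1,875. Book value $46,983.
Year 4: 5,444 × $3 = $16,332. Book value $30,651.
Year 5: 1,572 × $3 = $4,716. Book value $25,935.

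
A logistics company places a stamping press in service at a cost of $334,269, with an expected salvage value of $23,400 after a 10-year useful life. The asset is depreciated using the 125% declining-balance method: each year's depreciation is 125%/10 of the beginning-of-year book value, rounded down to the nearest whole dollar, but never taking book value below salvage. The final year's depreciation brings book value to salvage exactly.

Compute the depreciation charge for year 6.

Depreciable base = $334,269 − $23,400 = $310,869.
Year 1: ⌊$334,269 × 125%/10⌋ = $41,783. Book value $292,486.
Year 2: ⌊$292,486 × 125%/10⌋ = $36,560. Book value $255,926.
Year 3: ⌊$255,926 × 125%/10⌋ = $31,990. Book value $223,936.
Year 4: ⌊$223,936 × 125%/10⌋ = $27,992. Book value $195,944.
Year 5: ⌊$195,944 × 125%/10⌋ = $24,493. Book value $171,451.
Year 6: ⌊$171,451 × 125%/10⌋ = $21,431. Book value $150,020.

$21,431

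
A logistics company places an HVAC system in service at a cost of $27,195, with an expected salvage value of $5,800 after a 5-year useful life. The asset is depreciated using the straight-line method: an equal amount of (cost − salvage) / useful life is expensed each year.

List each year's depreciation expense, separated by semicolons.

Depreciable base = $27,195 − $5,800 = $21,395.
Annual expense = $21,395 / 5 = $4,279.
End of year 1: book value $22,916.
End of year 2: book value $18,637.
End of year 3: book value $14,358.
End of year 4: book value $10,079.
End of year 5: book value $5,800.

$4,279; $4,279; $4,279; $4,279; $4,279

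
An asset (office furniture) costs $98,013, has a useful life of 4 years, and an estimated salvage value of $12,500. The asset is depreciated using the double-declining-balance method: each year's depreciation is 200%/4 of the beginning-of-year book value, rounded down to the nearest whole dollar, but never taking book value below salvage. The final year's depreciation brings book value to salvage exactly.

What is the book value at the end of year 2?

$24,504

Depreciable base = $98,013 − $12,500 = $85,513.
Year 1: ⌊$98,013 × 200%/4⌋ = $49,006. Book value $49,007.
Year 2: ⌊$49,007 × 200%/4⌋ = $24,503. Book value $24,504.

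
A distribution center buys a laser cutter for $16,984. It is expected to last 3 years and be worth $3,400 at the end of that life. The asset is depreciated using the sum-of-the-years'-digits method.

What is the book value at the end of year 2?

$5,664

Depreciable base = $16,984 − $3,400 = $13,584.
Sum of the years' digits = 3+2+1 = 6.
Year 1: $13,584 × 3/6 = $6,792. Book value $10,192.
Year 2: $13,584 × 2/6 = $4,528. Book value $5,664.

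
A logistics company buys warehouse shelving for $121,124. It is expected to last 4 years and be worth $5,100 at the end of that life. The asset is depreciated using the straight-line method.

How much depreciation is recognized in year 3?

$29,006

Depreciable base = $121,124 − $5,100 = $116,024.
Annual expense = $116,024 / 4 = $29,006.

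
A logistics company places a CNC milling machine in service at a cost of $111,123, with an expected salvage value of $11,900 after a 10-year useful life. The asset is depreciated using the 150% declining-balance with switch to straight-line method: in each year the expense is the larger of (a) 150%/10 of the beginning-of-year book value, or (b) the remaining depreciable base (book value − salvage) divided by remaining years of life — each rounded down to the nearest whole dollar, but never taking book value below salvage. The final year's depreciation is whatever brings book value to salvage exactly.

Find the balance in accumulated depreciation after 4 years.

$53,115

Depreciable base = $111,123 − $11,900 = $99,223.
Year 1: DB = ⌊$111,123 × 150%/10⌋ = $16,668; SL = ⌊$99,223/10⌋ = $9,922 → take DB $16,668. Book value $94,455.
Year 2: DB = ⌊$94,455 × 150%/10⌋ = $14,168; SL = ⌊$82,555/9⌋ = $9,172 → take DB $14,168. Book value $80,287.
Year 3: DB = ⌊$80,287 × 150%/10⌋ = $12,043; SL = ⌊$68,387/8⌋ = $8,548 → take DB $12,043. Book value $68,244.
Year 4: DB = ⌊$68,244 × 150%/10⌋ = $10,236; SL = ⌊$56,344/7⌋ = $8,049 → take DB $10,236. Book value $58,008.
Accumulated through year 4 = $111,123 − $58,008 = $53,115.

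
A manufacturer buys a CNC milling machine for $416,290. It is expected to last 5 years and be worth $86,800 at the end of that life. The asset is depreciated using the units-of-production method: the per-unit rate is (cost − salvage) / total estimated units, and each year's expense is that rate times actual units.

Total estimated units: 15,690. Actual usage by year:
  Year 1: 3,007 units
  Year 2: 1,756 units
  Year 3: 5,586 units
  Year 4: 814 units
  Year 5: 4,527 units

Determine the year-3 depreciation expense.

$117,306

Depreciable base = $416,290 − $86,800 = $329,490.
Rate = $329,490 / 15,690 units = $21 per unit.
Year 1: 3,007 × $21 = $63,147. Book value $353,143.
Year 2: 1,756 × $21 = $36,876. Book value $316,267.
Year 3: 5,586 × $21 = $117,306. Book value $198,961.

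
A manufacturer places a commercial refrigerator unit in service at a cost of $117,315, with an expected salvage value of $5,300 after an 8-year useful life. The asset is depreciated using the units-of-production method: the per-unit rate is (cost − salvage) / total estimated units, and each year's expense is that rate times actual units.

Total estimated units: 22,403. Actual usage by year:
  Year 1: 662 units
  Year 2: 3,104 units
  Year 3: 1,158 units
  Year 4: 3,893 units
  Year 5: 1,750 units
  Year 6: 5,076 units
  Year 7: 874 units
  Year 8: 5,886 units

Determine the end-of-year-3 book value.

$92,695

Depreciable base = $117,315 − $5,300 = $112,015.
Rate = $112,015 / 22,403 units = $5 per unit.
Year 1: 662 × $5 = $3,310. Book value $114,005.
Year 2: 3,104 × $5 = $15,520. Book value $98,485.
Year 3: 1,158 × $5 = $5,790. Book value $92,695.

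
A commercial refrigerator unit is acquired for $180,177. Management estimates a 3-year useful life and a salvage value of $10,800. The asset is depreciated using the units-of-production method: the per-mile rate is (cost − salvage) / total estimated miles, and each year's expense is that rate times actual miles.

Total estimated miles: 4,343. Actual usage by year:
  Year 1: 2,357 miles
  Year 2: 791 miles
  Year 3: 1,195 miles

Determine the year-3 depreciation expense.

$46,605

Depreciable base = $180,177 − $10,800 = $169,377.
Rate = $169,377 / 4,343 miles = $39 per mile.
Year 1: 2,357 × $39 = $91,923. Book value $88,254.
Year 2: 791 × $39 = $30,849. Book value $57,405.
Year 3: 1,195 × $39 = $46,605. Book value $10,800.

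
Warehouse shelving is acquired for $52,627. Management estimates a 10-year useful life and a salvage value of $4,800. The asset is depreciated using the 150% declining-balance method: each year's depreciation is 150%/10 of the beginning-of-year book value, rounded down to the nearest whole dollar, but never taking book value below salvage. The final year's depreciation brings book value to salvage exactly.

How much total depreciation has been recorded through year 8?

$38,284

Depreciable base = $52,627 − $4,800 = $47,827.
Year 1: ⌊$52,627 × 150%/10⌋ = $7,894. Book value $44,733.
Year 2: ⌊$44,733 × 150%/10⌋ = $6,709. Book value $38,024.
Year 3: ⌊$38,024 × 150%/10⌋ = $5,703. Book value $32,321.
Year 4: ⌊$32,321 × 150%/10⌋ = $4,848. Book value $27,473.
Year 5: ⌊$27,473 × 150%/10⌋ = $4,120. Book value $23,353.
Year 6: ⌊$23,353 × 150%/10⌋ = $3,502. Book value $19,851.
Year 7: ⌊$19,851 × 150%/10⌋ = $2,977. Book value $16,874.
Year 8: ⌊$16,874 × 150%/10⌋ = $2,531. Book value $14,343.
Accumulated through year 8 = $52,627 − $14,343 = $38,284.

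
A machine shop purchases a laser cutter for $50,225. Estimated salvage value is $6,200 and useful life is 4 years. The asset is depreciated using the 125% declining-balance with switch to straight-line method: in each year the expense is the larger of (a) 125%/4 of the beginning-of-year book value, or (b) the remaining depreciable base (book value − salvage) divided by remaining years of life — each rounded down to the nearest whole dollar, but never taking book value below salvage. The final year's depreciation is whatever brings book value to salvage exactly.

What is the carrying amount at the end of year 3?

$14,970

Depreciable base = $50,225 − $6,200 = $44,025.
Year 1: DB = ⌊$50,225 × 125%/4⌋ = $15,695; SL = ⌊$44,025/4⌋ = $11,006 → take DB $15,695. Book value $34,530.
Year 2: DB = ⌊$34,530 × 125%/4⌋ = $10,790; SL = ⌊$28,330/3⌋ = $9,443 → take DB $10,790. Book value $23,740.
Year 3: DB = ⌊$23,740 × 125%/4⌋ = $7,418; SL = ⌊$17,540/2⌋ = $8,770 → take SL $8,770. Book value $14,970.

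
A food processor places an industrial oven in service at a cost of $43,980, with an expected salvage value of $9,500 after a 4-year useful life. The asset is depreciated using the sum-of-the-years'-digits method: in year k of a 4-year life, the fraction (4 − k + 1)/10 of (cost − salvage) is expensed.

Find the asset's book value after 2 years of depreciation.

Depreciable base = $43,980 − $9,500 = $34,480.
Sum of the years' digits = 4+3+2+1 = 10.
Year 1: $34,480 × 4/10 = $13,792. Book value $30,188.
Year 2: $34,480 × 3/10 = $10,344. Book value $19,844.

$19,844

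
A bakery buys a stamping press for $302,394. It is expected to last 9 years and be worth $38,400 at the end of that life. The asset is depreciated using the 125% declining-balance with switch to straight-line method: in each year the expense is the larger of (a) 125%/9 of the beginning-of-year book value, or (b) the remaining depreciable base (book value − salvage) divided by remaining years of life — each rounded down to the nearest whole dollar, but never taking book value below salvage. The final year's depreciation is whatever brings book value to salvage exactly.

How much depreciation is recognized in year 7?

$25,574

Depreciable base = $302,394 − $38,400 = $263,994.
Year 1: DB = ⌊$302,394 × 125%/9⌋ = $41,999; SL = ⌊$263,994/9⌋ = $29,332 → take DB $41,999. Book value $260,395.
Year 2: DB = ⌊$260,395 × 125%/9⌋ = $36,165; SL = ⌊$221,995/8⌋ = $27,749 → take DB $36,165. Book value $224,230.
Year 3: DB = ⌊$224,230 × 125%/9⌋ = $31,143; SL = ⌊$185,830/7⌋ = $26,547 → take DB $31,143. Book value $193,087.
Year 4: DB = ⌊$193,087 × 125%/9⌋ = $26,817; SL = ⌊$154,687/6⌋ = $25,781 → take DB $26,817. Book value $166,270.
Year 5: DB = ⌊$166,270 × 125%/9⌋ = $23,093; SL = ⌊$127,870/5⌋ = $25,574 → take SL $25,574. Book value $140,696.
Year 6: DB = ⌊$140,696 × 125%/9⌋ = $19,541; SL = ⌊$102,296/4⌋ = $25,574 → take SL $25,574. Book value $115,122.
Year 7: DB = ⌊$115,122 × 125%/9⌋ = $15,989; SL = ⌊$76,722/3⌋ = $25,574 → take SL $25,574. Book value $89,548.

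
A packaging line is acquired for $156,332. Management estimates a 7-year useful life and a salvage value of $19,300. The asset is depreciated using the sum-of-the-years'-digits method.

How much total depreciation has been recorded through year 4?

Depreciable base = $156,332 − $19,300 = $137,032.
Sum of the years' digits = 7+6+5+4+3+2+1 = 28.
Year 1: $137,032 × 7/28 = $34,258. Book value $122,074.
Year 2: $137,032 × 6/28 = $29,364. Book value $92,710.
Year 3: $137,032 × 5/28 = $24,470. Book value $68,240.
Year 4: $137,032 × 4/28 = $19,576. Book value $48,664.
Accumulated through year 4 = $156,332 − $48,664 = $107,668.

$107,668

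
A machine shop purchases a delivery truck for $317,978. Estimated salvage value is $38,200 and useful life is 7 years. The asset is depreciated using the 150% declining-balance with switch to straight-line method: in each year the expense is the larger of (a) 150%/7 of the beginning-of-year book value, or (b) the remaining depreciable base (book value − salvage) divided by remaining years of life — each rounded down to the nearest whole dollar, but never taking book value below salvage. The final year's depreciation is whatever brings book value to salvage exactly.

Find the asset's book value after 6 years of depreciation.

Depreciable base = $317,978 − $38,200 = $279,778.
Year 1: DB = ⌊$317,978 × 150%/7⌋ = $68,138; SL = ⌊$279,778/7⌋ = $39,968 → take DB $68,138. Book value $249,840.
Year 2: DB = ⌊$249,840 × 150%/7⌋ = $53,537; SL = ⌊$211,640/6⌋ = $35,273 → take DB $53,537. Book value $196,303.
Year 3: DB = ⌊$196,303 × 150%/7⌋ = $42,064; SL = ⌊$158,103/5⌋ = $31,620 → take DB $42,064. Book value $154,239.
Year 4: DB = ⌊$154,239 × 150%/7⌋ = $33,051; SL = ⌊$116,039/4⌋ = $29,009 → take DB $33,051. Book value $121,188.
Year 5: DB = ⌊$121,188 × 150%/7⌋ = $25,968; SL = ⌊$82,988/3⌋ = $27,662 → take SL $27,662. Book value $93,526.
Year 6: DB = ⌊$93,526 × 150%/7⌋ = $20,041; SL = ⌊$55,326/2⌋ = $27,663 → take SL $27,663. Book value $65,863.

$65,863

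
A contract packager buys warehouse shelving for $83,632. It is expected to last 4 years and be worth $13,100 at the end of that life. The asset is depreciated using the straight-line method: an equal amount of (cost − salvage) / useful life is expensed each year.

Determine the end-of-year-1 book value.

Depreciable base = $83,632 − $13,100 = $70,532.
Annual expense = $70,532 / 4 = $17,633.
End of year 1: book value $65,999.

$65,999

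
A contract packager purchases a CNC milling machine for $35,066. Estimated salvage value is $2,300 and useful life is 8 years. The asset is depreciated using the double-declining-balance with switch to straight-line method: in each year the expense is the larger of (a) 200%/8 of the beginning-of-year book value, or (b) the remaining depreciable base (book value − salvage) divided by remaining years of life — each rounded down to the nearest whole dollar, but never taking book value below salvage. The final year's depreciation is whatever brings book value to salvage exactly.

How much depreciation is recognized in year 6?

Depreciable base = $35,066 − $2,300 = $32,766.
Year 1: DB = ⌊$35,066 × 200%/8⌋ = $8,766; SL = ⌊$32,766/8⌋ = $4,095 → take DB $8,766. Book value $26,300.
Year 2: DB = ⌊$26,300 × 200%/8⌋ = $6,575; SL = ⌊$24,000/7⌋ = $3,428 → take DB $6,575. Book value $19,725.
Year 3: DB = ⌊$19,725 × 200%/8⌋ = $4,931; SL = ⌊$17,425/6⌋ = $2,904 → take DB $4,931. Book value $14,794.
Year 4: DB = ⌊$14,794 × 200%/8⌋ = $3,698; SL = ⌊$12,494/5⌋ = $2,498 → take DB $3,698. Book value $11,096.
Year 5: DB = ⌊$11,096 × 200%/8⌋ = $2,774; SL = ⌊$8,796/4⌋ = $2,199 → take DB $2,774. Book value $8,322.
Year 6: DB = ⌊$8,322 × 200%/8⌋ = $2,080; SL = ⌊$6,022/3⌋ = $2,007 → take DB $2,080. Book value $6,242.

$2,080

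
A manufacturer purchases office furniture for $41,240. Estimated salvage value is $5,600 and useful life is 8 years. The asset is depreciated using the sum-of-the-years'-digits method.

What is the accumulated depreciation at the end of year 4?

Depreciable base = $41,240 − $5,600 = $35,640.
Sum of the years' digits = 8+7+6+5+4+3+2+1 = 36.
Year 1: $35,640 × 8/36 = $7,920. Book value $33,320.
Year 2: $35,640 × 7/36 = $6,930. Book value $26,390.
Year 3: $35,640 × 6/36 = $5,940. Book value $20,450.
Year 4: $35,640 × 5/36 = $4,950. Book value $15,500.
Accumulated through year 4 = $41,240 − $15,500 = $25,740.

$25,740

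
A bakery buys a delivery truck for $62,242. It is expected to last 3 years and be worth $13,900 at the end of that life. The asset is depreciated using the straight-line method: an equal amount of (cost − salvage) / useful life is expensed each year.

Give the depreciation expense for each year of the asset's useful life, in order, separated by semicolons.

Depreciable base = $62,242 − $13,900 = $48,342.
Annual expense = $48,342 / 3 = $16,114.
End of year 1: book value $46,128.
End of year 2: book value $30,014.
End of year 3: book value $13,900.

$16,114; $16,114; $16,114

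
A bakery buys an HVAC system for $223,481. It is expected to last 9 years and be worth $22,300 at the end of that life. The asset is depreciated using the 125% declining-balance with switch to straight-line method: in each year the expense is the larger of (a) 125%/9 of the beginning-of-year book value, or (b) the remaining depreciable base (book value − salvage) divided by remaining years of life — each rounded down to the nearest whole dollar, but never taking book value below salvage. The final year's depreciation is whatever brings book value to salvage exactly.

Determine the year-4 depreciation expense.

$20,066

Depreciable base = $223,481 − $22,300 = $201,181.
Year 1: DB = ⌊$223,481 × 125%/9⌋ = $31,039; SL = ⌊$201,181/9⌋ = $22,353 → take DB $31,039. Book value $192,442.
Year 2: DB = ⌊$192,442 × 125%/9⌋ = $26,728; SL = ⌊$170,142/8⌋ = $21,267 → take DB $26,728. Book value $165,714.
Year 3: DB = ⌊$165,714 × 125%/9⌋ = $23,015; SL = ⌊$143,414/7⌋ = $20,487 → take DB $23,015. Book value $142,699.
Year 4: DB = ⌊$142,699 × 125%/9⌋ = $19,819; SL = ⌊$120,399/6⌋ = $20,066 → take SL $20,066. Book value $122,633.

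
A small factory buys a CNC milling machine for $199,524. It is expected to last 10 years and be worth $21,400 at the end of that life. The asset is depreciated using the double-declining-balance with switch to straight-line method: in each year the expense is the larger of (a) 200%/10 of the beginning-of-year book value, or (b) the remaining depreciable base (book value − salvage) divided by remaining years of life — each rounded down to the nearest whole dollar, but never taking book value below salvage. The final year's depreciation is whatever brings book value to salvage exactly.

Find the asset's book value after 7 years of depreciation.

Depreciable base = $199,524 − $21,400 = $178,124.
Year 1: DB = ⌊$199,524 × 200%/10⌋ = $39,904; SL = ⌊$178,124/10⌋ = $17,812 → take DB $39,904. Book value $159,620.
Year 2: DB = ⌊$159,620 × 200%/10⌋ = $31,924; SL = ⌊$138,220/9⌋ = $15,357 → take DB $31,924. Book value $127,696.
Year 3: DB = ⌊$127,696 × 200%/10⌋ = $25,539; SL = ⌊$106,296/8⌋ = $13,287 → take DB $25,539. Book value $102,157.
Year 4: DB = ⌊$102,157 × 200%/10⌋ = $20,431; SL = ⌊$80,757/7⌋ = $11,536 → take DB $20,431. Book value $81,726.
Year 5: DB = ⌊$81,726 × 200%/10⌋ = $16,345; SL = ⌊$60,326/6⌋ = $10,054 → take DB $16,345. Book value $65,381.
Year 6: DB = ⌊$65,381 × 200%/10⌋ = $13,076; SL = ⌊$43,981/5⌋ = $8,796 → take DB $13,076. Book value $52,305.
Year 7: DB = ⌊$52,305 × 200%/10⌋ = $10,461; SL = ⌊$30,905/4⌋ = $7,726 → take DB $10,461. Book value $41,844.

$41,844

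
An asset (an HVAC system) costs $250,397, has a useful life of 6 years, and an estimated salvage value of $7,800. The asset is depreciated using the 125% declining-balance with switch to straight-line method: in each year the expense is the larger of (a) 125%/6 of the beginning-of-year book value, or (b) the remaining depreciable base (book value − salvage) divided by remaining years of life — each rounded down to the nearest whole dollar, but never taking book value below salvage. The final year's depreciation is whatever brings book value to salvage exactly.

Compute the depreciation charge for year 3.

Depreciable base = $250,397 − $7,800 = $242,597.
Year 1: DB = ⌊$250,397 × 125%/6⌋ = $52,166; SL = ⌊$242,597/6⌋ = $40,432 → take DB $52,166. Book value $198,231.
Year 2: DB = ⌊$198,231 × 125%/6⌋ = $41,298; SL = ⌊$190,431/5⌋ = $38,086 → take DB $41,298. Book value $156,933.
Year 3: DB = ⌊$156,933 × 125%/6⌋ = $32,694; SL = ⌊$149,133/4⌋ = $37,283 → take SL $37,283. Book value $119,650.

$37,283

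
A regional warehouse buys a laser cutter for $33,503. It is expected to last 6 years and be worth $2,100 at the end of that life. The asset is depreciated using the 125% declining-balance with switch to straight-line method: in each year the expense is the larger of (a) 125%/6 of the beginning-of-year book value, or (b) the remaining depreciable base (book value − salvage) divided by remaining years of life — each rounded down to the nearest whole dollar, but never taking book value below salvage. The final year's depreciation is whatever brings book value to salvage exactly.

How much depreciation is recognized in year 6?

$4,725

Depreciable base = $33,503 − $2,100 = $31,403.
Year 1: DB = ⌊$33,503 × 125%/6⌋ = $6,979; SL = ⌊$31,403/6⌋ = $5,233 → take DB $6,979. Book value $26,524.
Year 2: DB = ⌊$26,524 × 125%/6⌋ = $5,525; SL = ⌊$24,424/5⌋ = $4,884 → take DB $5,525. Book value $20,999.
Year 3: DB = ⌊$20,999 × 125%/6⌋ = $4,374; SL = ⌊$18,899/4⌋ = $4,724 → take SL $4,724. Book value $16,275.
Year 4: DB = ⌊$16,275 × 125%/6⌋ = $3,390; SL = ⌊$14,175/3⌋ = $4,725 → take SL $4,725. Book value $11,550.
Year 5: DB = ⌊$11,550 × 125%/6⌋ = $2,406; SL = ⌊$9,450/2⌋ = $4,725 → take SL $4,725. Book value $6,825.
Year 6 (final): $6,825 − $2,100 = $4,725. Book value $2,100.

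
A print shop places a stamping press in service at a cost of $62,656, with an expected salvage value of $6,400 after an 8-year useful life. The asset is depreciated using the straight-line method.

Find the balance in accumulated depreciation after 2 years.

$14,064

Depreciable base = $62,656 − $6,400 = $56,256.
Annual expense = $56,256 / 8 = $7,032.
End of year 1: book value $55,624.
End of year 2: book value $48,592.
Accumulated through year 2 = $62,656 − $48,592 = $14,064.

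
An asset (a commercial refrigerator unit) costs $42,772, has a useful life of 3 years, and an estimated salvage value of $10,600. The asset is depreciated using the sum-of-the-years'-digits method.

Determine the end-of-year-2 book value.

$15,962

Depreciable base = $42,772 − $10,600 = $32,172.
Sum of the years' digits = 3+2+1 = 6.
Year 1: $32,172 × 3/6 = $16,086. Book value $26,686.
Year 2: $32,172 × 2/6 = $10,724. Book value $15,962.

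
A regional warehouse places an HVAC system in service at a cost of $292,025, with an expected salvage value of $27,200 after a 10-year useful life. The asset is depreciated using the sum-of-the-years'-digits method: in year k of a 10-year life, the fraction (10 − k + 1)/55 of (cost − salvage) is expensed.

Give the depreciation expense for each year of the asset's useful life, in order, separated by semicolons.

Depreciable base = $292,025 − $27,200 = $264,825.
Sum of the years' digits = 10+9+8+7+6+5+4+3+2+1 = 55.
Year 1: $264,825 × 10/55 = $48,150. Book value $243,875.
Year 2: $264,825 × 9/55 = $43,335. Book value $200,540.
Year 3: $264,825 × 8/55 = $38,520. Book value $162,020.
Year 4: $264,825 × 7/55 = $33,705. Book value $128,315.
Year 5: $264,825 × 6/55 = $28,890. Book value $99,425.
Year 6: $264,825 × 5/55 = $24,075. Book value $75,350.
Year 7: $264,825 × 4/55 = $19,260. Book value $56,090.
Year 8: $264,825 × 3/55 = $14,445. Book value $41,645.
Year 9: $264,825 × 2/55 = $9,630. Book value $32,015.
Year 10: $264,825 × 1/55 = $4,815. Book value $27,200.

$48,150; $43,335; $38,520; $33,705; $28,890; $24,075; $19,260; $14,445; $9,630; $4,815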